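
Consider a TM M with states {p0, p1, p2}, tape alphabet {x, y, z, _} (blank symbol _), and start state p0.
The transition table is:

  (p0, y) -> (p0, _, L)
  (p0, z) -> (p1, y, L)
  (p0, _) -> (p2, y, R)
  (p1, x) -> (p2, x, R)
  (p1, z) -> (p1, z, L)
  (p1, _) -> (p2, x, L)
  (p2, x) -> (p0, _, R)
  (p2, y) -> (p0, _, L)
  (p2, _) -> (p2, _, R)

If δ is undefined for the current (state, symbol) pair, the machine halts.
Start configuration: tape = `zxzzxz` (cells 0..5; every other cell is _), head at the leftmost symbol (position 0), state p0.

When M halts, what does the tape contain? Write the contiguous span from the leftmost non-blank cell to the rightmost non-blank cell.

y_y_zxz

p0 | __[z]xzzxz   read z → write y, move L, go to p1
p1 | _[_]yxzzxz   read _ → write x, move L, go to p2
p2 | [_]xyxzzxz   read _ → write _, move R, go to p2
p2 | _[x]yxzzxz   read x → write _, move R, go to p0
p0 | __[y]xzzxz   read y → write _, move L, go to p0
p0 | _[_]_xzzxz   read _ → write y, move R, go to p2
p2 | _y[_]xzzxz   read _ → write _, move R, go to p2
p2 | _y_[x]zzxz   read x → write _, move R, go to p0
p0 | _y__[z]zxz   read z → write y, move L, go to p1
p1 | _y_[_]yzxz   read _ → write x, move L, go to p2
p2 | _y[_]xyzxz   read _ → write _, move R, go to p2
p2 | _y_[x]yzxz   read x → write _, move R, go to p0
p0 | _y__[y]zxz   read y → write _, move L, go to p0
p0 | _y_[_]_zxz   read _ → write y, move R, go to p2
p2 | _y_y[_]zxz   read _ → write _, move R, go to p2
p2 | _y_y_[z]xz
The non-blank tape span at halt is y_y_zxz.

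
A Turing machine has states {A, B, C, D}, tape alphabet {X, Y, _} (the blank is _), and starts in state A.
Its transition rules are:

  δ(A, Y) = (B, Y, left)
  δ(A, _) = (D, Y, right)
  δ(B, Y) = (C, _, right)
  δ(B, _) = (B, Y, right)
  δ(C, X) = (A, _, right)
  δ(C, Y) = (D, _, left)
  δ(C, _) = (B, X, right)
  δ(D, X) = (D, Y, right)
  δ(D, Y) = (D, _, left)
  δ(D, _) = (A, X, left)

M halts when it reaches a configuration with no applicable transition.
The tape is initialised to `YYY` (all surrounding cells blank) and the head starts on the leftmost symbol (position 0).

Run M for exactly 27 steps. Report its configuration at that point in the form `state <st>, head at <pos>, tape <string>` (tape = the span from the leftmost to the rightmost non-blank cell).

state=A head=0 tape=___[Y]YY   (A,Y)→(B,Y,left)
state=B head=-1 tape=__[_]YYY   (B,_)→(B,Y,right)
state=B head=0 tape=__Y[Y]YY   (B,Y)→(C,_,right)
state=C head=1 tape=__Y_[Y]Y   (C,Y)→(D,_,left)
state=D head=0 tape=__Y[_]_Y   (D,_)→(A,X,left)
state=A head=-1 tape=__[Y]X_Y   (A,Y)→(B,Y,left)
state=B head=-2 tape=_[_]YX_Y   (B,_)→(B,Y,right)
state=B head=-1 tape=_Y[Y]X_Y   (B,Y)→(C,_,right)
state=C head=0 tape=_Y_[X]_Y   (C,X)→(A,_,right)
state=A head=1 tape=_Y__[_]Y   (A,_)→(D,Y,right)
state=D head=2 tape=_Y__Y[Y]   (D,Y)→(D,_,left)
state=D head=1 tape=_Y__[Y]_   (D,Y)→(D,_,left)
state=D head=0 tape=_Y_[_]__   (D,_)→(A,X,left)
state=A head=-1 tape=_Y[_]X__   (A,_)→(D,Y,right)
state=D head=0 tape=_YY[X]__   (D,X)→(D,Y,right)
state=D head=1 tape=_YYY[_]_   (D,_)→(A,X,left)
state=A head=0 tape=_YY[Y]X_   (A,Y)→(B,Y,left)
state=B head=-1 tape=_Y[Y]YX_   (B,Y)→(C,_,right)
state=C head=0 tape=_Y_[Y]X_   (C,Y)→(D,_,left)
state=D head=-1 tape=_Y[_]_X_   (D,_)→(A,X,left)
state=A head=-2 tape=_[Y]X_X_   (A,Y)→(B,Y,left)
state=B head=-3 tape=[_]YX_X_   (B,_)→(B,Y,right)
state=B head=-2 tape=Y[Y]X_X_   (B,Y)→(C,_,right)
state=C head=-1 tape=Y_[X]_X_   (C,X)→(A,_,right)
state=A head=0 tape=Y__[_]X_   (A,_)→(D,Y,right)
state=D head=1 tape=Y__Y[X]_   (D,X)→(D,Y,right)
state=D head=2 tape=Y__YY[_]   (D,_)→(A,X,left)
state=A head=1 tape=Y__Y[Y]X
After 27 steps: state A, head at 1, tape Y__YYX.

state A, head at 1, tape Y__YYX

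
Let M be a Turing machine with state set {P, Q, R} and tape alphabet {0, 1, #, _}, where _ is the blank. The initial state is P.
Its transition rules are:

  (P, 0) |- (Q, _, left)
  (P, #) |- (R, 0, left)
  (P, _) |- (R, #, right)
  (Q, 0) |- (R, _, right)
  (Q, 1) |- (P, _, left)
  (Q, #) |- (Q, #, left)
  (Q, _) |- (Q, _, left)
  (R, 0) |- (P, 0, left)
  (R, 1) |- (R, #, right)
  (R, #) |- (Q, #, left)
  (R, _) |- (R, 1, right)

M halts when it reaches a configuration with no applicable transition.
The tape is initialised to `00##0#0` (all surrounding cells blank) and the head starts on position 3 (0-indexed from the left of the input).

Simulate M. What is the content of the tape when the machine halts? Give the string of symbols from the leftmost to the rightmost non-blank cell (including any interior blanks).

P | _00#[#]0#0   read # → write 0, move left, go to R
R | _00[#]00#0   read # → write #, move left, go to Q
Q | _0[0]#00#0   read 0 → write _, move right, go to R
R | _0_[#]00#0   read # → write #, move left, go to Q
Q | _0[_]#00#0   read _ → write _, move left, go to Q
Q | _[0]_#00#0   read 0 → write _, move right, go to R
R | __[_]#00#0   read _ → write 1, move right, go to R
R | __1[#]00#0   read # → write #, move left, go to Q
Q | __[1]#00#0   read 1 → write _, move left, go to P
P | _[_]_#00#0   read _ → write #, move right, go to R
R | _#[_]#00#0   read _ → write 1, move right, go to R
R | _#1[#]00#0   read # → write #, move left, go to Q
Q | _#[1]#00#0   read 1 → write _, move left, go to P
P | _[#]_#00#0   read # → write 0, move left, go to R
R | [_]0_#00#0   read _ → write 1, move right, go to R
R | 1[0]_#00#0   read 0 → write 0, move left, go to P
P | [1]0_#00#0
The non-blank tape span at halt is 10_#00#0.

10_#00#0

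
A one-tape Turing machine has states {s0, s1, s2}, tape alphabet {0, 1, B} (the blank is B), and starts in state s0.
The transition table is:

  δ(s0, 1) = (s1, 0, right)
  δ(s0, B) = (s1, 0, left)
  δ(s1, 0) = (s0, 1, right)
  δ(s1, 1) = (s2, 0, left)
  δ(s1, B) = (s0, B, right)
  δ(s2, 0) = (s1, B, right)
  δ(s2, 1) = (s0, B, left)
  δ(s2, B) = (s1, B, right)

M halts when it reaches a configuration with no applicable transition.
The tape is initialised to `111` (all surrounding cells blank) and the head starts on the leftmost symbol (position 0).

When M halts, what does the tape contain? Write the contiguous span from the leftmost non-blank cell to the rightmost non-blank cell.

s0 | [1]11BB   read 1 → write 0, move right, go to s1
s1 | 0[1]1BB   read 1 → write 0, move left, go to s2
s2 | [0]01BB   read 0 → write B, move right, go to s1
s1 | B[0]1BB   read 0 → write 1, move right, go to s0
s0 | B1[1]BB   read 1 → write 0, move right, go to s1
s1 | B10[B]B   read B → write B, move right, go to s0
s0 | B10B[B]   read B → write 0, move left, go to s1
s1 | B10[B]0   read B → write B, move right, go to s0
s0 | B10B[0]
The non-blank tape span at halt is 10B0.

10B0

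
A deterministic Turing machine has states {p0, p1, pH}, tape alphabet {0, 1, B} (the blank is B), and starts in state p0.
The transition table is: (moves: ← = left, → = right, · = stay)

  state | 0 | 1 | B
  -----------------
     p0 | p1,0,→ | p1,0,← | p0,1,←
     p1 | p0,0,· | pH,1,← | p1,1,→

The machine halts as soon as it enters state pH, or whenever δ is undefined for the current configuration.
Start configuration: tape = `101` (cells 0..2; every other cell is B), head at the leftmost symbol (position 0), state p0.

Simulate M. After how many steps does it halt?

7

state=p0 head=0 tape=B[1]01   (p0,1)→(p1,0,←)
state=p1 head=-1 tape=[B]001   (p1,B)→(p1,1,→)
state=p1 head=0 tape=1[0]01   (p1,0)→(p0,0,·)
state=p0 head=0 tape=1[0]01   (p0,0)→(p1,0,→)
state=p1 head=1 tape=10[0]1   (p1,0)→(p0,0,·)
state=p0 head=1 tape=10[0]1   (p0,0)→(p1,0,→)
state=p1 head=2 tape=100[1]   (p1,1)→(pH,1,←)
state=pH head=1 tape=10[0]1
M halts after 7 transitions.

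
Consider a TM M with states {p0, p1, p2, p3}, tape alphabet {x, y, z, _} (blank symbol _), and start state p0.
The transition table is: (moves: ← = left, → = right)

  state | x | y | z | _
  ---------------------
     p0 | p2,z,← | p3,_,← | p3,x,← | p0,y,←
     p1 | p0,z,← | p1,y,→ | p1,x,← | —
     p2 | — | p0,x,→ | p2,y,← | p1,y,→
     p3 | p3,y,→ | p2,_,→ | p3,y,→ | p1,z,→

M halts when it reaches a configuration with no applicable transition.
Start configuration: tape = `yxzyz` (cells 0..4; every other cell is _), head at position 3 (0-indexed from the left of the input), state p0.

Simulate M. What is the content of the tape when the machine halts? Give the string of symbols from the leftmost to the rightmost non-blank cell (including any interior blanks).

p0 | yxz[y]z   read y → write _, move ←, go to p3
p3 | yx[z]_z   read z → write y, move →, go to p3
p3 | yxy[_]z   read _ → write z, move →, go to p1
p1 | yxyz[z]   read z → write x, move ←, go to p1
p1 | yxy[z]x   read z → write x, move ←, go to p1
p1 | yx[y]xx   read y → write y, move →, go to p1
p1 | yxy[x]x   read x → write z, move ←, go to p0
p0 | yx[y]zx   read y → write _, move ←, go to p3
p3 | y[x]_zx   read x → write y, move →, go to p3
p3 | yy[_]zx   read _ → write z, move →, go to p1
p1 | yyz[z]x   read z → write x, move ←, go to p1
p1 | yy[z]xx   read z → write x, move ←, go to p1
p1 | y[y]xxx   read y → write y, move →, go to p1
p1 | yy[x]xx   read x → write z, move ←, go to p0
p0 | y[y]zxx   read y → write _, move ←, go to p3
p3 | [y]_zxx   read y → write _, move →, go to p2
p2 | _[_]zxx   read _ → write y, move →, go to p1
p1 | _y[z]xx   read z → write x, move ←, go to p1
p1 | _[y]xxx   read y → write y, move →, go to p1
p1 | _y[x]xx   read x → write z, move ←, go to p0
p0 | _[y]zxx   read y → write _, move ←, go to p3
p3 | [_]_zxx   read _ → write z, move →, go to p1
p1 | z[_]zxx
The non-blank tape span at halt is z_zxx.

z_zxx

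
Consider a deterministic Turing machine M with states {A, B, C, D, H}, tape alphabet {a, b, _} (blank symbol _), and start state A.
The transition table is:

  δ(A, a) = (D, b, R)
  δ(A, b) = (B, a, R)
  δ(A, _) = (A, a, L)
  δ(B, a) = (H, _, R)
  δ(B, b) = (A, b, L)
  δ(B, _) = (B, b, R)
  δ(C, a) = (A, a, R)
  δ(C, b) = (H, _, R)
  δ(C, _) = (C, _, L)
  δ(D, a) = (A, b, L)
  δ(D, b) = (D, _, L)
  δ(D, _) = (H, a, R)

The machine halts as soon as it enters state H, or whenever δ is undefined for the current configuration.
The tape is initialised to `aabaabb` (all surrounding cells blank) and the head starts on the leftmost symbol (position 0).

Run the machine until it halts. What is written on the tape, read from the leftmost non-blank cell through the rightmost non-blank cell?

a__baabb

A | _[a]abaabb   read a → write b, move R, go to D
D | _b[a]baabb   read a → write b, move L, go to A
A | _[b]bbaabb   read b → write a, move R, go to B
B | _a[b]baabb   read b → write b, move L, go to A
A | _[a]bbaabb   read a → write b, move R, go to D
D | _b[b]baabb   read b → write _, move L, go to D
D | _[b]_baabb   read b → write _, move L, go to D
D | [_]__baabb   read _ → write a, move R, go to H
H | a[_]_baabb
The non-blank tape span at halt is a__baabb.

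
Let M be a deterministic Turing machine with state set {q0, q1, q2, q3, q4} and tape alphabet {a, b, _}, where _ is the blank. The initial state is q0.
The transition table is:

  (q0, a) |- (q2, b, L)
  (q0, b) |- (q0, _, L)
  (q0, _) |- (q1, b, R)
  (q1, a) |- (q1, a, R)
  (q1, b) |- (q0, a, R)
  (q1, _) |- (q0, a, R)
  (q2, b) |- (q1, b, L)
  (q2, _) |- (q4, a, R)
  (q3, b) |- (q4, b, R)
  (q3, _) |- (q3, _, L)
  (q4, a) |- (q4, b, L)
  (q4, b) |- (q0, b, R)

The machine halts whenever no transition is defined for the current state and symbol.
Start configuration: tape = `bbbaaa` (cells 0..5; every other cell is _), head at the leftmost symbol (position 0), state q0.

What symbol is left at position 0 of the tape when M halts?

q0 | ___[b]bbaaa   read b → write _, move L, go to q0
q0 | __[_]_bbaaa   read _ → write b, move R, go to q1
q1 | __b[_]bbaaa   read _ → write a, move R, go to q0
q0 | __ba[b]baaa   read b → write _, move L, go to q0
q0 | __b[a]_baaa   read a → write b, move L, go to q2
q2 | __[b]b_baaa   read b → write b, move L, go to q1
q1 | _[_]bb_baaa   read _ → write a, move R, go to q0
q0 | _a[b]b_baaa   read b → write _, move L, go to q0
q0 | _[a]_b_baaa   read a → write b, move L, go to q2
q2 | [_]b_b_baaa   read _ → write a, move R, go to q4
q4 | a[b]_b_baaa   read b → write b, move R, go to q0
q0 | ab[_]b_baaa   read _ → write b, move R, go to q1
q1 | abb[b]_baaa   read b → write a, move R, go to q0
q0 | abba[_]baaa   read _ → write b, move R, go to q1
q1 | abbab[b]aaa   read b → write a, move R, go to q0
q0 | abbaba[a]aa   read a → write b, move L, go to q2
q2 | abbab[a]baa
Cell 0 holds a when M halts.

a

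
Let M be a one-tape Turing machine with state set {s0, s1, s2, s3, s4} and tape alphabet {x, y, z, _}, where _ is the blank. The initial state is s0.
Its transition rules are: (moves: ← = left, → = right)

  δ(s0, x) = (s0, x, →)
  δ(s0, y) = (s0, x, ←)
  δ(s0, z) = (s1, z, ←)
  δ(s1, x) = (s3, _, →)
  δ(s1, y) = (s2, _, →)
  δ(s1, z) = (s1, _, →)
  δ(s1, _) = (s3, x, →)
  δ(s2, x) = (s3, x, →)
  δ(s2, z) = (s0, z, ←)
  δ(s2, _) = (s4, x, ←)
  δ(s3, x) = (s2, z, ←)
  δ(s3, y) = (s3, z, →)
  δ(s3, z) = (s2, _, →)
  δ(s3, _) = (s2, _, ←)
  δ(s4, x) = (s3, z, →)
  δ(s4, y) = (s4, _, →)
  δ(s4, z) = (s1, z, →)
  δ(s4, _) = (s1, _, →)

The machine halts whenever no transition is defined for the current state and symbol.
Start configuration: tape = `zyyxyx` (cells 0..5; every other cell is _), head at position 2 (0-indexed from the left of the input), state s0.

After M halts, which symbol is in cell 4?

_

s0 | _zy[y]xyx   read y → write x, move ←, go to s0
s0 | _z[y]xxyx   read y → write x, move ←, go to s0
s0 | _[z]xxxyx   read z → write z, move ←, go to s1
s1 | [_]zxxxyx   read _ → write x, move →, go to s3
s3 | x[z]xxxyx   read z → write _, move →, go to s2
s2 | x_[x]xxyx   read x → write x, move →, go to s3
s3 | x_x[x]xyx   read x → write z, move ←, go to s2
s2 | x_[x]zxyx   read x → write x, move →, go to s3
s3 | x_x[z]xyx   read z → write _, move →, go to s2
s2 | x_x_[x]yx   read x → write x, move →, go to s3
s3 | x_x_x[y]x   read y → write z, move →, go to s3
s3 | x_x_xz[x]   read x → write z, move ←, go to s2
s2 | x_x_x[z]z   read z → write z, move ←, go to s0
s0 | x_x_[x]zz   read x → write x, move →, go to s0
s0 | x_x_x[z]z   read z → write z, move ←, go to s1
s1 | x_x_[x]zz   read x → write _, move →, go to s3
s3 | x_x__[z]z   read z → write _, move →, go to s2
s2 | x_x___[z]   read z → write z, move ←, go to s0
s0 | x_x__[_]z
Cell 4 holds _ when M halts.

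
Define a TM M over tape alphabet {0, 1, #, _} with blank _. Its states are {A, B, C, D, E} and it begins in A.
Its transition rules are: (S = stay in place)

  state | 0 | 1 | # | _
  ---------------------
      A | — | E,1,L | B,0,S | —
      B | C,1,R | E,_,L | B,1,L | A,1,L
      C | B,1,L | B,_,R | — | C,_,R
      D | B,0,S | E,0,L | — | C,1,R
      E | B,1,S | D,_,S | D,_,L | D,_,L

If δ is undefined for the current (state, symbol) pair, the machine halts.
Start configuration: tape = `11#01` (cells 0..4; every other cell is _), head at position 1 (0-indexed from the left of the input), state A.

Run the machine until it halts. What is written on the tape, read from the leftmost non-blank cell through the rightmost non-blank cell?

11___1_1

state=A head=1 tape=__1[1]#01_   (A,1)→(E,1,L)
state=E head=0 tape=__[1]1#01_   (E,1)→(D,_,S)
state=D head=0 tape=__[_]1#01_   (D,_)→(C,1,R)
state=C head=1 tape=__1[1]#01_   (C,1)→(B,_,R)
state=B head=2 tape=__1_[#]01_   (B,#)→(B,1,L)
state=B head=1 tape=__1[_]101_   (B,_)→(A,1,L)
state=A head=0 tape=__[1]1101_   (A,1)→(E,1,L)
state=E head=-1 tape=_[_]11101_   (E,_)→(D,_,L)
state=D head=-2 tape=[_]_11101_   (D,_)→(C,1,R)
state=C head=-1 tape=1[_]11101_   (C,_)→(C,_,R)
state=C head=0 tape=1_[1]1101_   (C,1)→(B,_,R)
state=B head=1 tape=1__[1]101_   (B,1)→(E,_,L)
state=E head=0 tape=1_[_]_101_   (E,_)→(D,_,L)
state=D head=-1 tape=1[_]__101_   (D,_)→(C,1,R)
state=C head=0 tape=11[_]_101_   (C,_)→(C,_,R)
state=C head=1 tape=11_[_]101_   (C,_)→(C,_,R)
state=C head=2 tape=11__[1]01_   (C,1)→(B,_,R)
state=B head=3 tape=11___[0]1_   (B,0)→(C,1,R)
state=C head=4 tape=11___1[1]_   (C,1)→(B,_,R)
state=B head=5 tape=11___1_[_]   (B,_)→(A,1,L)
state=A head=4 tape=11___1[_]1
The non-blank tape span at halt is 11___1_1.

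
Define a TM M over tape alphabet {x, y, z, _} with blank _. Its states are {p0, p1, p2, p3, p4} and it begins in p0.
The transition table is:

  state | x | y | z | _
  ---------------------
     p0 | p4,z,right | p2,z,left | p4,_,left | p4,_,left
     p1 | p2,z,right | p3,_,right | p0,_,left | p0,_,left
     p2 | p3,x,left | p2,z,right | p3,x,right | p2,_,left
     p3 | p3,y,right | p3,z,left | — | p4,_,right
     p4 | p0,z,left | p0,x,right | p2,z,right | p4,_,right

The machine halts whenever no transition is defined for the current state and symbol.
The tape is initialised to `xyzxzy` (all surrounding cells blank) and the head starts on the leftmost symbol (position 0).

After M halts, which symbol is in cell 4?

y

p0 | _[x]yzxzy   read x → write z, move right, go to p4
p4 | _z[y]zxzy   read y → write x, move right, go to p0
p0 | _zx[z]xzy   read z → write _, move left, go to p4
p4 | _z[x]_xzy   read x → write z, move left, go to p0
p0 | _[z]z_xzy   read z → write _, move left, go to p4
p4 | [_]_z_xzy   read _ → write _, move right, go to p4
p4 | _[_]z_xzy   read _ → write _, move right, go to p4
p4 | __[z]_xzy   read z → write z, move right, go to p2
p2 | __z[_]xzy   read _ → write _, move left, go to p2
p2 | __[z]_xzy   read z → write x, move right, go to p3
p3 | __x[_]xzy   read _ → write _, move right, go to p4
p4 | __x_[x]zy   read x → write z, move left, go to p0
p0 | __x[_]zzy   read _ → write _, move left, go to p4
p4 | __[x]_zzy   read x → write z, move left, go to p0
p0 | _[_]z_zzy   read _ → write _, move left, go to p4
p4 | [_]_z_zzy   read _ → write _, move right, go to p4
p4 | _[_]z_zzy   read _ → write _, move right, go to p4
p4 | __[z]_zzy   read z → write z, move right, go to p2
p2 | __z[_]zzy   read _ → write _, move left, go to p2
p2 | __[z]_zzy   read z → write x, move right, go to p3
p3 | __x[_]zzy   read _ → write _, move right, go to p4
p4 | __x_[z]zy   read z → write z, move right, go to p2
p2 | __x_z[z]y   read z → write x, move right, go to p3
p3 | __x_zx[y]   read y → write z, move left, go to p3
p3 | __x_z[x]z   read x → write y, move right, go to p3
p3 | __x_zy[z]
Cell 4 holds y when M halts.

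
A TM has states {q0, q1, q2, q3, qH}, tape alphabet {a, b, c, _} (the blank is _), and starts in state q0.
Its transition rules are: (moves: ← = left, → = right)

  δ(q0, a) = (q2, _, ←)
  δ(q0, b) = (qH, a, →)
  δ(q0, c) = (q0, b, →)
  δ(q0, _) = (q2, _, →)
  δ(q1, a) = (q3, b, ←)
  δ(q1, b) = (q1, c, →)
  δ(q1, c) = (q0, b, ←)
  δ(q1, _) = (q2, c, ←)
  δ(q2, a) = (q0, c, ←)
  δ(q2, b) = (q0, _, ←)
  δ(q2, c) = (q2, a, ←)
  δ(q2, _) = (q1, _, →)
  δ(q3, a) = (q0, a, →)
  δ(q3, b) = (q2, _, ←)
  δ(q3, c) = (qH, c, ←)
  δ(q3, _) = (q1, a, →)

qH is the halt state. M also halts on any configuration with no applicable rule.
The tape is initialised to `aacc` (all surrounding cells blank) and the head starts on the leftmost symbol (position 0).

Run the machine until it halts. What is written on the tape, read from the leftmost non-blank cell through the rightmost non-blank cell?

state=q0 head=0 tape=_[a]acc   (q0,a)→(q2,_,←)
state=q2 head=-1 tape=[_]_acc   (q2,_)→(q1,_,→)
state=q1 head=0 tape=_[_]acc   (q1,_)→(q2,c,←)
state=q2 head=-1 tape=[_]cacc   (q2,_)→(q1,_,→)
state=q1 head=0 tape=_[c]acc   (q1,c)→(q0,b,←)
state=q0 head=-1 tape=[_]bacc   (q0,_)→(q2,_,→)
state=q2 head=0 tape=_[b]acc   (q2,b)→(q0,_,←)
state=q0 head=-1 tape=[_]_acc   (q0,_)→(q2,_,→)
state=q2 head=0 tape=_[_]acc   (q2,_)→(q1,_,→)
state=q1 head=1 tape=__[a]cc   (q1,a)→(q3,b,←)
state=q3 head=0 tape=_[_]bcc   (q3,_)→(q1,a,→)
state=q1 head=1 tape=_a[b]cc   (q1,b)→(q1,c,→)
state=q1 head=2 tape=_ac[c]c   (q1,c)→(q0,b,←)
state=q0 head=1 tape=_a[c]bc   (q0,c)→(q0,b,→)
state=q0 head=2 tape=_ab[b]c   (q0,b)→(qH,a,→)
state=qH head=3 tape=_aba[c]
The non-blank tape span at halt is abac.

abac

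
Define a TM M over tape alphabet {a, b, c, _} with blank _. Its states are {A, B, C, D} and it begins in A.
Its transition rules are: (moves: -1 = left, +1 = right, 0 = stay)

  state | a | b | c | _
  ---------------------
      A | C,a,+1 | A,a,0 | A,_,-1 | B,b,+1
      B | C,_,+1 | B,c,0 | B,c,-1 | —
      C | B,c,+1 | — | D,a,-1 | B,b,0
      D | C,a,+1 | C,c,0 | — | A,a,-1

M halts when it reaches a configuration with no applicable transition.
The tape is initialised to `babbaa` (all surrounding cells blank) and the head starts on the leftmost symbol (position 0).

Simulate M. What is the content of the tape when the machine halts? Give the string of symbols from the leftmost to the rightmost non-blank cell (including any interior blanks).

A | _[b]abbaa   read b → write a, move 0, go to A
A | _[a]abbaa   read a → write a, move +1, go to C
C | _a[a]bbaa   read a → write c, move +1, go to B
B | _ac[b]baa   read b → write c, move 0, go to B
B | _ac[c]baa   read c → write c, move -1, go to B
B | _a[c]cbaa   read c → write c, move -1, go to B
B | _[a]ccbaa   read a → write _, move +1, go to C
C | __[c]cbaa   read c → write a, move -1, go to D
D | _[_]acbaa   read _ → write a, move -1, go to A
A | [_]aacbaa   read _ → write b, move +1, go to B
B | b[a]acbaa   read a → write _, move +1, go to C
C | b_[a]cbaa   read a → write c, move +1, go to B
B | b_c[c]baa   read c → write c, move -1, go to B
B | b_[c]cbaa   read c → write c, move -1, go to B
B | b[_]ccbaa
The non-blank tape span at halt is b_ccbaa.

b_ccbaa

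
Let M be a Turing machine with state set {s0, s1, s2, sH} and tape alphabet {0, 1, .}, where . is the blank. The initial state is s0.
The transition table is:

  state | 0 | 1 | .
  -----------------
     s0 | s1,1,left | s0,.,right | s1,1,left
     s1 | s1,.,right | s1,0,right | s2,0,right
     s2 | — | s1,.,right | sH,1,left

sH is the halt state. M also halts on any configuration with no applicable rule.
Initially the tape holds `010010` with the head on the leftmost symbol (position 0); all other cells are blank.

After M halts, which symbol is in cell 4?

0

s0 | .[0]10010..   read 0 → write 1, move left, go to s1
s1 | [.]110010..   read . → write 0, move right, go to s2
s2 | 0[1]10010..   read 1 → write ., move right, go to s1
s1 | 0.[1]0010..   read 1 → write 0, move right, go to s1
s1 | 0.0[0]010..   read 0 → write ., move right, go to s1
s1 | 0.0.[0]10..   read 0 → write ., move right, go to s1
s1 | 0.0..[1]0..   read 1 → write 0, move right, go to s1
s1 | 0.0..0[0]..   read 0 → write ., move right, go to s1
s1 | 0.0..0.[.].   read . → write 0, move right, go to s2
s2 | 0.0..0.0[.]   read . → write 1, move left, go to sH
sH | 0.0..0.[0]1
Cell 4 holds 0 when M halts.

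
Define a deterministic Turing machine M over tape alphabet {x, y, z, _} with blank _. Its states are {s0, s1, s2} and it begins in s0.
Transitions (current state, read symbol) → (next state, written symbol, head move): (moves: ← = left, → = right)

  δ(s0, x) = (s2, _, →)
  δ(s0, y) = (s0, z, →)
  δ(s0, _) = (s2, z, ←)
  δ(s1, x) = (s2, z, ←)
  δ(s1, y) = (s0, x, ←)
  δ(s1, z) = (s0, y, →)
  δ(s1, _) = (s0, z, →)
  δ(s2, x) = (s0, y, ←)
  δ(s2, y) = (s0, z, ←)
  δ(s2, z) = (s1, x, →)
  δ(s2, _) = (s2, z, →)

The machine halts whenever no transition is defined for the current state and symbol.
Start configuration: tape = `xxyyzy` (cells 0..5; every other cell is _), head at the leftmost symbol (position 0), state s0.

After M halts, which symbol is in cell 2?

z

s0 | _[x]xyyzy   read x → write _, move →, go to s2
s2 | __[x]yyzy   read x → write y, move ←, go to s0
s0 | _[_]yyyzy   read _ → write z, move ←, go to s2
s2 | [_]zyyyzy   read _ → write z, move →, go to s2
s2 | z[z]yyyzy   read z → write x, move →, go to s1
s1 | zx[y]yyzy   read y → write x, move ←, go to s0
s0 | z[x]xyyzy   read x → write _, move →, go to s2
s2 | z_[x]yyzy   read x → write y, move ←, go to s0
s0 | z[_]yyyzy   read _ → write z, move ←, go to s2
s2 | [z]zyyyzy   read z → write x, move →, go to s1
s1 | x[z]yyyzy   read z → write y, move →, go to s0
s0 | xy[y]yyzy   read y → write z, move →, go to s0
s0 | xyz[y]yzy   read y → write z, move →, go to s0
s0 | xyzz[y]zy   read y → write z, move →, go to s0
s0 | xyzzz[z]y
Cell 2 holds z when M halts.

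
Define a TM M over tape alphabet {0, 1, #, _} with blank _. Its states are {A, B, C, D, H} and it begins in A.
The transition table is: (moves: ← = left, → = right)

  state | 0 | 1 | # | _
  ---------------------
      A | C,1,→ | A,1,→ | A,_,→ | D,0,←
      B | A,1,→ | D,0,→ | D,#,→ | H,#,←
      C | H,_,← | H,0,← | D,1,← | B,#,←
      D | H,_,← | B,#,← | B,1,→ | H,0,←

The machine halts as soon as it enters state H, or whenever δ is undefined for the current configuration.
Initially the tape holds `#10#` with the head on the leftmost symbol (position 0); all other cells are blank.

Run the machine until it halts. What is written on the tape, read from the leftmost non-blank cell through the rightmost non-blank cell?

0100

A | [#]10#_   read # → write _, move →, go to A
A | _[1]0#_   read 1 → write 1, move →, go to A
A | _1[0]#_   read 0 → write 1, move →, go to C
C | _11[#]_   read # → write 1, move ←, go to D
D | _1[1]1_   read 1 → write #, move ←, go to B
B | _[1]#1_   read 1 → write 0, move →, go to D
D | _0[#]1_   read # → write 1, move →, go to B
B | _01[1]_   read 1 → write 0, move →, go to D
D | _010[_]   read _ → write 0, move ←, go to H
H | _01[0]0
The non-blank tape span at halt is 0100.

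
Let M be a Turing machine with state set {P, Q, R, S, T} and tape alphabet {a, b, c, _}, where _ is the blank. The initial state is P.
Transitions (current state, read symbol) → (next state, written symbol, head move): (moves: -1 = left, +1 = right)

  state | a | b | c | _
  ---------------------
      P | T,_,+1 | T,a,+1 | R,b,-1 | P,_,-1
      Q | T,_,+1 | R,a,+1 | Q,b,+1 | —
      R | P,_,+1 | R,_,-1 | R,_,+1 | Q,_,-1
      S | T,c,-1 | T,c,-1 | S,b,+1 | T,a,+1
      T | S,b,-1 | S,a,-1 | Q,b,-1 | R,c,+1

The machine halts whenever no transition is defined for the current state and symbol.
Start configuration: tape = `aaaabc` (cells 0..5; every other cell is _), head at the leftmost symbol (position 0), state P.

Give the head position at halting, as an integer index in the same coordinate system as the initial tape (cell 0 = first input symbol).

P | _[a]aaabc   read a → write _, move +1, go to T
T | __[a]aabc   read a → write b, move -1, go to S
S | _[_]baabc   read _ → write a, move +1, go to T
T | _a[b]aabc   read b → write a, move -1, go to S
S | _[a]aaabc   read a → write c, move -1, go to T
T | [_]caaabc   read _ → write c, move +1, go to R
R | c[c]aaabc   read c → write _, move +1, go to R
R | c_[a]aabc   read a → write _, move +1, go to P
P | c__[a]abc   read a → write _, move +1, go to T
T | c___[a]bc   read a → write b, move -1, go to S
S | c__[_]bbc   read _ → write a, move +1, go to T
T | c__a[b]bc   read b → write a, move -1, go to S
S | c__[a]abc   read a → write c, move -1, go to T
T | c_[_]cabc   read _ → write c, move +1, go to R
R | c_c[c]abc   read c → write _, move +1, go to R
R | c_c_[a]bc   read a → write _, move +1, go to P
P | c_c__[b]c   read b → write a, move +1, go to T
T | c_c__a[c]   read c → write b, move -1, go to Q
Q | c_c__[a]b   read a → write _, move +1, go to T
T | c_c___[b]   read b → write a, move -1, go to S
S | c_c__[_]a   read _ → write a, move +1, go to T
T | c_c__a[a]   read a → write b, move -1, go to S
S | c_c__[a]b   read a → write c, move -1, go to T
T | c_c_[_]cb   read _ → write c, move +1, go to R
R | c_c_c[c]b   read c → write _, move +1, go to R
R | c_c_c_[b]   read b → write _, move -1, go to R
R | c_c_c[_]_   read _ → write _, move -1, go to Q
Q | c_c_[c]__   read c → write b, move +1, go to Q
Q | c_c_b[_]_
At halt the head is at cell 4.

4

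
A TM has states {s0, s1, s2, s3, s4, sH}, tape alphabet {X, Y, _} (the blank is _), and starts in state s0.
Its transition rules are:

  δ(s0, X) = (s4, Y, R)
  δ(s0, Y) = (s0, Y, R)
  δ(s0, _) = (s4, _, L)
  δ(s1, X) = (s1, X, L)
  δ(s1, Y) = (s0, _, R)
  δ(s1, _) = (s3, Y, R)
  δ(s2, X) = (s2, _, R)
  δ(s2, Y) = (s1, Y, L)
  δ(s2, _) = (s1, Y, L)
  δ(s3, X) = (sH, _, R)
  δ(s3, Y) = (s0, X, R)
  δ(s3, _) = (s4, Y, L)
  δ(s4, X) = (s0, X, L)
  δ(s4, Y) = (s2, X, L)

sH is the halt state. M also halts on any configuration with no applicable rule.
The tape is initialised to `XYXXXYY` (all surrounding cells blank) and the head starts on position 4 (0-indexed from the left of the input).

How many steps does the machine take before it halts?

23

s0 | XYXX[X]YY_   read X → write Y, move R, go to s4
s4 | XYXXY[Y]Y_   read Y → write X, move L, go to s2
s2 | XYXX[Y]XY_   read Y → write Y, move L, go to s1
s1 | XYX[X]YXY_   read X → write X, move L, go to s1
s1 | XY[X]XYXY_   read X → write X, move L, go to s1
s1 | X[Y]XXYXY_   read Y → write _, move R, go to s0
s0 | X_[X]XYXY_   read X → write Y, move R, go to s4
s4 | X_Y[X]YXY_   read X → write X, move L, go to s0
s0 | X_[Y]XYXY_   read Y → write Y, move R, go to s0
s0 | X_Y[X]YXY_   read X → write Y, move R, go to s4
s4 | X_YY[Y]XY_   read Y → write X, move L, go to s2
s2 | X_Y[Y]XXY_   read Y → write Y, move L, go to s1
s1 | X_[Y]YXXY_   read Y → write _, move R, go to s0
s0 | X__[Y]XXY_   read Y → write Y, move R, go to s0
s0 | X__Y[X]XY_   read X → write Y, move R, go to s4
s4 | X__YY[X]Y_   read X → write X, move L, go to s0
s0 | X__Y[Y]XY_   read Y → write Y, move R, go to s0
s0 | X__YY[X]Y_   read X → write Y, move R, go to s4
s4 | X__YYY[Y]_   read Y → write X, move L, go to s2
s2 | X__YY[Y]X_   read Y → write Y, move L, go to s1
s1 | X__Y[Y]YX_   read Y → write _, move R, go to s0
s0 | X__Y_[Y]X_   read Y → write Y, move R, go to s0
s0 | X__Y_Y[X]_   read X → write Y, move R, go to s4
s4 | X__Y_YY[_]
M halts after 23 transitions.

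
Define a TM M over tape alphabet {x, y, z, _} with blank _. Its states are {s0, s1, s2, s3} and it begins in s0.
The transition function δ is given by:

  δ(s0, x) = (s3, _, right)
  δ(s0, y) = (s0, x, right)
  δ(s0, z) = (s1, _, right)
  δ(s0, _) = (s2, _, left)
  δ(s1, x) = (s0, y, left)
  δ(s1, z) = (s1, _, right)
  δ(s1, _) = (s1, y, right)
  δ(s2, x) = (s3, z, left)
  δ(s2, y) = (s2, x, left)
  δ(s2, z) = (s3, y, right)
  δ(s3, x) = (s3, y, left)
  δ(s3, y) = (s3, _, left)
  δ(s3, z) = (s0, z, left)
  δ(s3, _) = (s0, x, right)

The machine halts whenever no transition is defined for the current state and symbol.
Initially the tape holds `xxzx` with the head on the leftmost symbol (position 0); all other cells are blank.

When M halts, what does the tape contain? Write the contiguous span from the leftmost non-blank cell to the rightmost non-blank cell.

state=s0 head=0 tape=_[x]xzx   (s0,x)→(s3,_,right)
state=s3 head=1 tape=__[x]zx   (s3,x)→(s3,y,left)
state=s3 head=0 tape=_[_]yzx   (s3,_)→(s0,x,right)
state=s0 head=1 tape=_x[y]zx   (s0,y)→(s0,x,right)
state=s0 head=2 tape=_xx[z]x   (s0,z)→(s1,_,right)
state=s1 head=3 tape=_xx_[x]   (s1,x)→(s0,y,left)
state=s0 head=2 tape=_xx[_]y   (s0,_)→(s2,_,left)
state=s2 head=1 tape=_x[x]_y   (s2,x)→(s3,z,left)
state=s3 head=0 tape=_[x]z_y   (s3,x)→(s3,y,left)
state=s3 head=-1 tape=[_]yz_y   (s3,_)→(s0,x,right)
state=s0 head=0 tape=x[y]z_y   (s0,y)→(s0,x,right)
state=s0 head=1 tape=xx[z]_y   (s0,z)→(s1,_,right)
state=s1 head=2 tape=xx_[_]y   (s1,_)→(s1,y,right)
state=s1 head=3 tape=xx_y[y]
The non-blank tape span at halt is xx_yy.

xx_yy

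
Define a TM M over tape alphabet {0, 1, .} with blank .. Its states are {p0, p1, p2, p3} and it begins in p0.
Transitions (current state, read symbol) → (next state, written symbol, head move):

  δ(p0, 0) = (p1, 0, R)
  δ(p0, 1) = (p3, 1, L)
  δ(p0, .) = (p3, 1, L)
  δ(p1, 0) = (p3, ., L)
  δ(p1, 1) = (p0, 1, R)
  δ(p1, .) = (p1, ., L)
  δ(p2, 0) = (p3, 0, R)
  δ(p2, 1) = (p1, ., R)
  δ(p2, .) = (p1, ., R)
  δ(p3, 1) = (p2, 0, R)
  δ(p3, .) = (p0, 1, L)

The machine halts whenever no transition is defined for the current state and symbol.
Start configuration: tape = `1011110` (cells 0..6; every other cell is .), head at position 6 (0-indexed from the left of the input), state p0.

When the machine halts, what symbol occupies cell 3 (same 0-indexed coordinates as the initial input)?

.

state=p0 head=6 tape=101111[0].   (p0,0)→(p1,0,R)
state=p1 head=7 tape=1011110[.]   (p1,.)→(p1,.,L)
state=p1 head=6 tape=101111[0].   (p1,0)→(p3,.,L)
state=p3 head=5 tape=10111[1]..   (p3,1)→(p2,0,R)
state=p2 head=6 tape=101110[.].   (p2,.)→(p1,.,R)
state=p1 head=7 tape=101110.[.]   (p1,.)→(p1,.,L)
state=p1 head=6 tape=101110[.].   (p1,.)→(p1,.,L)
state=p1 head=5 tape=10111[0]..   (p1,0)→(p3,.,L)
state=p3 head=4 tape=1011[1]...   (p3,1)→(p2,0,R)
state=p2 head=5 tape=10110[.]..   (p2,.)→(p1,.,R)
state=p1 head=6 tape=10110.[.].   (p1,.)→(p1,.,L)
state=p1 head=5 tape=10110[.]..   (p1,.)→(p1,.,L)
state=p1 head=4 tape=1011[0]...   (p1,0)→(p3,.,L)
state=p3 head=3 tape=101[1]....   (p3,1)→(p2,0,R)
state=p2 head=4 tape=1010[.]...   (p2,.)→(p1,.,R)
state=p1 head=5 tape=1010.[.]..   (p1,.)→(p1,.,L)
state=p1 head=4 tape=1010[.]...   (p1,.)→(p1,.,L)
state=p1 head=3 tape=101[0]....   (p1,0)→(p3,.,L)
state=p3 head=2 tape=10[1].....   (p3,1)→(p2,0,R)
state=p2 head=3 tape=100[.]....   (p2,.)→(p1,.,R)
state=p1 head=4 tape=100.[.]...   (p1,.)→(p1,.,L)
state=p1 head=3 tape=100[.]....   (p1,.)→(p1,.,L)
state=p1 head=2 tape=10[0].....   (p1,0)→(p3,.,L)
state=p3 head=1 tape=1[0]......
Cell 3 holds . when M halts.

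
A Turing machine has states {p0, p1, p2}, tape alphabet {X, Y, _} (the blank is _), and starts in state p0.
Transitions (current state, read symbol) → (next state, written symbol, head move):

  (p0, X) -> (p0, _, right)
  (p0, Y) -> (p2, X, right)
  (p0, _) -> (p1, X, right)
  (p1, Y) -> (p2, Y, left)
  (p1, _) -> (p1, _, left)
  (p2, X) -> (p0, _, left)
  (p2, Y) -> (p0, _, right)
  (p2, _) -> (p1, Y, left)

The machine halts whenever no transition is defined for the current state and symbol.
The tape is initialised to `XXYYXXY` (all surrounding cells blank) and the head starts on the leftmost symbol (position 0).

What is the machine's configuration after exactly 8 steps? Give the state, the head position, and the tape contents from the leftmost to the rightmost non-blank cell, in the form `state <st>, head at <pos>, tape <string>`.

p0 | [X]XYYXXY_   read X → write _, move right, go to p0
p0 | _[X]YYXXY_   read X → write _, move right, go to p0
p0 | __[Y]YXXY_   read Y → write X, move right, go to p2
p2 | __X[Y]XXY_   read Y → write _, move right, go to p0
p0 | __X_[X]XY_   read X → write _, move right, go to p0
p0 | __X__[X]Y_   read X → write _, move right, go to p0
p0 | __X___[Y]_   read Y → write X, move right, go to p2
p2 | __X___X[_]   read _ → write Y, move left, go to p1
p1 | __X___[X]Y
After 8 steps: state p1, head at 6, tape X___XY.

state p1, head at 6, tape X___XY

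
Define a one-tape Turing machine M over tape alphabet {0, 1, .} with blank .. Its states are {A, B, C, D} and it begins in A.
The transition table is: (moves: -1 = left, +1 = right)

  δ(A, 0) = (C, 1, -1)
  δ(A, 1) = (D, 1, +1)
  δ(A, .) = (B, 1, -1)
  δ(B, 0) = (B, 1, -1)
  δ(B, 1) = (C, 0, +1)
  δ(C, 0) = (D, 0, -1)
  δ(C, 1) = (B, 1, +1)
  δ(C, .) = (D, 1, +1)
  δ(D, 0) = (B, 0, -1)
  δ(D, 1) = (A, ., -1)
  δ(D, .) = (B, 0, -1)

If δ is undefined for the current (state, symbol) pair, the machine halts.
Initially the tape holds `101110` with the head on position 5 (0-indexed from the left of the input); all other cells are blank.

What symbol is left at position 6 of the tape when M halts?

A | 10111[0]...   read 0 → write 1, move -1, go to C
C | 1011[1]1...   read 1 → write 1, move +1, go to B
B | 10111[1]...   read 1 → write 0, move +1, go to C
C | 101110[.]..   read . → write 1, move +1, go to D
D | 1011101[.].   read . → write 0, move -1, go to B
B | 101110[1]0.   read 1 → write 0, move +1, go to C
C | 1011100[0].   read 0 → write 0, move -1, go to D
D | 101110[0]0.   read 0 → write 0, move -1, go to B
B | 10111[0]00.   read 0 → write 1, move -1, go to B
B | 1011[1]100.   read 1 → write 0, move +1, go to C
C | 10110[1]00.   read 1 → write 1, move +1, go to B
B | 101101[0]0.   read 0 → write 1, move -1, go to B
B | 10110[1]10.   read 1 → write 0, move +1, go to C
C | 101100[1]0.   read 1 → write 1, move +1, go to B
B | 1011001[0].   read 0 → write 1, move -1, go to B
B | 101100[1]1.   read 1 → write 0, move +1, go to C
C | 1011000[1].   read 1 → write 1, move +1, go to B
B | 10110001[.]
Cell 6 holds 0 when M halts.

0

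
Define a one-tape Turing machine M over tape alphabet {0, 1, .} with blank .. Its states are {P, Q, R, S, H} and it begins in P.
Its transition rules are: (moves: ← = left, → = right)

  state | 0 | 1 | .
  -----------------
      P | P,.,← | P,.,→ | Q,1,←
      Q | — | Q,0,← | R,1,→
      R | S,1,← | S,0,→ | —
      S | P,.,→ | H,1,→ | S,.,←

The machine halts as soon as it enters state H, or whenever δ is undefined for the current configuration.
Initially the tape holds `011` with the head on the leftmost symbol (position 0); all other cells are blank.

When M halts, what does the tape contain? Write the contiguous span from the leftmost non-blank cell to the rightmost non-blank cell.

11011

P | ..[0]11   read 0 → write ., move ←, go to P
P | .[.].11   read . → write 1, move ←, go to Q
Q | [.]1.11   read . → write 1, move →, go to R
R | 1[1].11   read 1 → write 0, move →, go to S
S | 10[.]11   read . → write ., move ←, go to S
S | 1[0].11   read 0 → write ., move →, go to P
P | 1.[.]11   read . → write 1, move ←, go to Q
Q | 1[.]111   read . → write 1, move →, go to R
R | 11[1]11   read 1 → write 0, move →, go to S
S | 110[1]1   read 1 → write 1, move →, go to H
H | 1101[1]
The non-blank tape span at halt is 11011.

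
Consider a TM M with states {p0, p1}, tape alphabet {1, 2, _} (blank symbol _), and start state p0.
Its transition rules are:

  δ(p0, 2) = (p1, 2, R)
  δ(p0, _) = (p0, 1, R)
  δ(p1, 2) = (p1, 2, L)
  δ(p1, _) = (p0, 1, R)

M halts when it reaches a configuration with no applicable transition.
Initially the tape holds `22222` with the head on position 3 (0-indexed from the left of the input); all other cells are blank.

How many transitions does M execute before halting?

10

p0 | _222[2]2   read 2 → write 2, move R, go to p1
p1 | _2222[2]   read 2 → write 2, move L, go to p1
p1 | _222[2]2   read 2 → write 2, move L, go to p1
p1 | _22[2]22   read 2 → write 2, move L, go to p1
p1 | _2[2]222   read 2 → write 2, move L, go to p1
p1 | _[2]2222   read 2 → write 2, move L, go to p1
p1 | [_]22222   read _ → write 1, move R, go to p0
p0 | 1[2]2222   read 2 → write 2, move R, go to p1
p1 | 12[2]222   read 2 → write 2, move L, go to p1
p1 | 1[2]2222   read 2 → write 2, move L, go to p1
p1 | [1]22222
M halts after 10 transitions.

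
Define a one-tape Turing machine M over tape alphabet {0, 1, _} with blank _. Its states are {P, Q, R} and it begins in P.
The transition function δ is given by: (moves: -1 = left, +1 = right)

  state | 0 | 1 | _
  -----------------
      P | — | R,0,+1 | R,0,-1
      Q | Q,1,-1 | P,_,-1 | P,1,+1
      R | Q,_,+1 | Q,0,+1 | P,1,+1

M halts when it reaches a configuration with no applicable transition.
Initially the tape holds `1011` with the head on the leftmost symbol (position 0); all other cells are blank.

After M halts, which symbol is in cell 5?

state=P head=0 tape=[1]011__   (P,1)→(R,0,+1)
state=R head=1 tape=0[0]11__   (R,0)→(Q,_,+1)
state=Q head=2 tape=0_[1]1__   (Q,1)→(P,_,-1)
state=P head=1 tape=0[_]_1__   (P,_)→(R,0,-1)
state=R head=0 tape=[0]0_1__   (R,0)→(Q,_,+1)
state=Q head=1 tape=_[0]_1__   (Q,0)→(Q,1,-1)
state=Q head=0 tape=[_]1_1__   (Q,_)→(P,1,+1)
state=P head=1 tape=1[1]_1__   (P,1)→(R,0,+1)
state=R head=2 tape=10[_]1__   (R,_)→(P,1,+1)
state=P head=3 tape=101[1]__   (P,1)→(R,0,+1)
state=R head=4 tape=1010[_]_   (R,_)→(P,1,+1)
state=P head=5 tape=10101[_]   (P,_)→(R,0,-1)
state=R head=4 tape=1010[1]0   (R,1)→(Q,0,+1)
state=Q head=5 tape=10100[0]   (Q,0)→(Q,1,-1)
state=Q head=4 tape=1010[0]1   (Q,0)→(Q,1,-1)
state=Q head=3 tape=101[0]11   (Q,0)→(Q,1,-1)
state=Q head=2 tape=10[1]111   (Q,1)→(P,_,-1)
state=P head=1 tape=1[0]_111
Cell 5 holds 1 when M halts.

1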